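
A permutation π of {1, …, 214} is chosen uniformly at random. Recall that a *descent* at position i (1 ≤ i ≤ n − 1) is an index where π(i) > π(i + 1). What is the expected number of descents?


Write X = Σ X_I over i = 1, …, 213, with X_I the indicator of one descent.
There are 213 indicators.
For each fixed i, the pair (π(i), π(i+1)) is a uniformly random ordered pair of distinct values from {1, …, 214}; by symmetry P[π(i) > π(i+1)] = 1/2.
By linearity: E[X] = 213 · (1/2) = (214 − 1) · (1/2) = 213/2 ≈ 106.50000.

E[X] = 213/2 = 106.50000.


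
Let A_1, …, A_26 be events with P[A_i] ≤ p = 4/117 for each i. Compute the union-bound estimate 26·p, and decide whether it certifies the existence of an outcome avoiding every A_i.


Union bound: P[∪_{i=1}^{26} A_i] ≤ Σ_i P[A_i] ≤ 26·p = 26·(4/117) = 8/9.
Numerically: 8/9 ≈ 0.8889.
Is 8/9 < 1? YES.
Since P[∪ A_i] ≤ 8/9 < 1, the complement has P[∩ A_i^c] ≥ 1 − 8/9 = 1/9 > 0, so some outcome avoids every A_i.

26·p = 8/9 ≈ 0.8889; existence CERTIFIED by the union bound.


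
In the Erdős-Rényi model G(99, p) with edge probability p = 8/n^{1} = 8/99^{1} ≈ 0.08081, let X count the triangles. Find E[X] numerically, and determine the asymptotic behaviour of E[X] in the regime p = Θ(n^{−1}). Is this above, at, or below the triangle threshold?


Number of potential triangles: C(99, 3) = 156849.
Each occurs with probability p³ ≈ (0.08081)³ ≈ 5.276724e-04.
By linearity: E[X] = C(99, 3)·p³ ≈ 156849 · 5.276724e-04 ≈ 82.7649.
Here α = 1, so p = 8/n is exactly at the triangle threshold p ~ 1/n. Asymptotically E[X] → c³/6 = 8³/6 = 256/3 ≈ 85.3333, a bounded constant. In this regime the triangle count is asymptotically Poisson(c³/6).

E[X] ≈ 82.7649; in regime p = Θ(1/n^{1}) E[X] stays bounded (at the triangle threshold p ~ 1/n).


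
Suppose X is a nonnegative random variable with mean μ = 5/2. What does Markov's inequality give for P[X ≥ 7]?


μ = E[X] = 5/2, a = 7.
Markov: P[X ≥ 7] ≤ μ/a = (5/2)/7 = 5/14.
Numerically: ≈ 0.357143.
(Since a = 7 > μ = 2.500000, the bound 5/14 is < 1 and informative.)

P[X ≥ 7] ≤ 5/14 ≈ 0.357143.


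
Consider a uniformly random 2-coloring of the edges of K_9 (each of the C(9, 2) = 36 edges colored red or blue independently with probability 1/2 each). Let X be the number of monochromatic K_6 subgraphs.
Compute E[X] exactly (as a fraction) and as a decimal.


Let X = Σ_S X_S over the C(9, 6) = 84 subsets S of size 6, where X_S = 1 if the K_6 on S is monochromatic.
For a fixed S, the K_6 on S has C(6, 2) = 15 edges. P[all 15 edges red] = (1/2)^15, and likewise for blue, so P[monochromatic] = 2·(1/2)^15 = 2^{1 − 15} = 1/16384.
By linearity of expectation: E[X] = C(9, 6) · 2^{1 − 15} = 84 · 1/16384 = 21/4096.
Numerically: E[X] ≈ 0.00513.

E[X] = C(9,6)·2^(1−C(6,2)) = 21/4096 ≈ 0.00513.


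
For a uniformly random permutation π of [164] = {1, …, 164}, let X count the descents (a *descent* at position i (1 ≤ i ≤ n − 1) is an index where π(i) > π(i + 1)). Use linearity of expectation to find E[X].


Write X = Σ X_I over i = 1, …, 163, with X_I the indicator of one descent.
There are 163 indicators.
For each fixed i, the pair (π(i), π(i+1)) is a uniformly random ordered pair of distinct values from {1, …, 164}; by symmetry P[π(i) > π(i+1)] = 1/2.
By linearity: E[X] = 163 · (1/2) = (164 − 1) · (1/2) = 163/2 ≈ 81.500000.

E[X] = 163/2 = 81.500000.


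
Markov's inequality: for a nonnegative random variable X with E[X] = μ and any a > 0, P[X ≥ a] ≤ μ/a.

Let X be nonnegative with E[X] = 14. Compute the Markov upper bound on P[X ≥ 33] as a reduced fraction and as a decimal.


μ = E[X] = 14, a = 33.
Markov: P[X ≥ 33] ≤ μ/a = (14)/33 = 14/33.
Numerically: ≈ 0.424242.
(Since a = 33 > μ = 14.000000, the bound 14/33 is < 1 and informative.)

P[X ≥ 33] ≤ 14/33 ≈ 0.424242.


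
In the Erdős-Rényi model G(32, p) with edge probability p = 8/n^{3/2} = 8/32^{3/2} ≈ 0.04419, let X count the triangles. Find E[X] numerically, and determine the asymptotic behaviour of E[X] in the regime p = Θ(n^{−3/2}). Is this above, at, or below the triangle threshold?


Number of potential triangles: C(32, 3) = 4960.
Each occurs with probability p³ ≈ (0.04419)³ ≈ 8.631675e-05.
By linearity: E[X] = C(32, 3)·p³ ≈ 4960 · 8.631675e-05 ≈ 0.4281.
Since α = 3/2 > 1, p = c/n^{3/2} = o(1/n) is below the triangle threshold p ~ 1/n. Asymptotically E[X] ~ (c³/6)·n^{3(1−α)} = (8³/6)·n^{-1.5} → 0, so by Markov's inequality G has no triangles w.h.p.

E[X] ≈ 0.4281; in regime p = Θ(1/n^{3/2}) E[X] tends to 0 (below the triangle threshold p ~ 1/n).


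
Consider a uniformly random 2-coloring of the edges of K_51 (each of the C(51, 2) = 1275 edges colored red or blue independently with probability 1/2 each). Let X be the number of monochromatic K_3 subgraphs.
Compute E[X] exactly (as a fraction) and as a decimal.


Let X = Σ_S X_S over the C(51, 3) = 20825 subsets S of size 3, where X_S = 1 if the K_3 on S is monochromatic.
For a fixed S, the K_3 on S has C(3, 2) = 3 edges. P[all 3 edges red] = (1/2)^3, and likewise for blue, so P[monochromatic] = 2·(1/2)^3 = 2^{1 − 3} = 1/4.
Summing: E[X] = C(51, 3) · 2^{1 − 3} = 20825 · 1/4 = 20825/4.
Numerically: E[X] ≈ 5206.2500.

E[X] = C(51,3)·2^(1−C(3,2)) = 20825/4 ≈ 5206.2500.


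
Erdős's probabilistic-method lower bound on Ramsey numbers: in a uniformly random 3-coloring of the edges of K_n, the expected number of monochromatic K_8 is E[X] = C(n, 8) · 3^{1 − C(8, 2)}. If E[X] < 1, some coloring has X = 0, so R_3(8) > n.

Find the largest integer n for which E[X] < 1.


We need C(n, 8) · 3^{1 − 28} < 1, i.e. C(n, 8) < 3^{28 − 1} = 7625597484987.
Check values of n near the boundary:
  n = 151: C(151, 8) = 5551321138650; 5551321138650 < 7625597484987? YES
  n = 152: C(152, 8) = 5859727868575; 5859727868575 < 7625597484987? YES
  n = 153: C(153, 8) = 6183023199255; 6183023199255 < 7625597484987? YES
  n = 154: C(154, 8) = 6521818990995; 6521818990995 < 7625597484987? YES
  n = 155: C(155, 8) = 6876747915675; 6876747915675 < 7625597484987? YES
  n = 156: C(156, 8) = 7248464019225; 7248464019225 < 7625597484987? YES
  n = 157: C(157, 8) = 7637643295425; 7637643295425 < 7625597484987? NO
  n = 158: C(158, 8) = 8044984271181; 8044984271181 < 7625597484987? NO
The largest n with C(n, 8) < 7625597484987 is n = 156 (where E[X] = 805384891025/847288609443 ≈ 0.950544). Hence R_3(8) > 156, i.e. R_3(8) ≥ 157.

Largest n = 156; hence R_3(8) > 156.


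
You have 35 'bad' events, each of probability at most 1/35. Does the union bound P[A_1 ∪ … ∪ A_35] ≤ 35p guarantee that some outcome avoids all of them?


Union bound: P[∪_{i=1}^{35} A_i] ≤ Σ_i P[A_i] ≤ 35·p = 35·(1/35) = 1.
Numerically: 1 ≈ 1.0000000.
Is 1 < 1? NO.
Since the bound 1 is ≥ 1, the union bound is uninformative here; it does NOT by itself certify existence.

35·p = 1 ≈ 1.0000000; existence NOT certified by the union bound.


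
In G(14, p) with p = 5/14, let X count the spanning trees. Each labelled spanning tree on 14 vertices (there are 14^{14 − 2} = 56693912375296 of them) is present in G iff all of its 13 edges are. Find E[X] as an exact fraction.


K_14 has 14^{14 − 2} = 56693912375296 labelled spanning trees.
For each such spanning tree H, let X_H = 1 if all 13 edges of H are present in G. Then P[X_H = 1] = p^{13} = (5/14)^{13} = 1220703125/793714773254144.
Summing the indicators: E[X] = Σ_H E[X_H] = 56693912375296 · p^{13} = 56693912375296 · 1220703125/793714773254144 = 1220703125/14.
Numerically: E[X] ≈ 8.72e+07.

E[X] = 56693912375296 · (5/14)^{13} = 1220703125/14 ≈ 8.72e+07.


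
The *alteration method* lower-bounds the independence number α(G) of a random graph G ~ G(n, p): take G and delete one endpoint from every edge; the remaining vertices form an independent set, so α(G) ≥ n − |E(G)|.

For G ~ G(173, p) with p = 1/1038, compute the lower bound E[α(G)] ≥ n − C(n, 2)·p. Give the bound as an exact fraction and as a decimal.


E[|E(G)|] = C(173, 2)·p = 14878 · (1/1038) = 43/3.
E[α(G)] ≥ n − E[|E(G)|] = 173 − 43/3 = 476/3.
Numerically: ≈ 158.6667.
(This is only a lower bound; the true E[α(G)] may be larger.)

E[α(G)] ≥ 476/3 ≈ 158.6667.


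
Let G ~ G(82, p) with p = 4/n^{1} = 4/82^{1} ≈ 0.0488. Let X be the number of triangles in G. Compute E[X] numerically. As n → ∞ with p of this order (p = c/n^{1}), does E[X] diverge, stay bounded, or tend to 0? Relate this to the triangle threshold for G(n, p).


Number of potential triangles: C(82, 3) = 88560.
Each occurs with probability p³ ≈ (0.0488)³ ≈ 1.16075e-04.
By linearity: E[X] = C(82, 3)·p³ ≈ 88560 · 1.16075e-04 ≈ 10.280.
Here α = 1, so p = 4/n is exactly at the triangle threshold p ~ 1/n. Asymptotically E[X] → c³/6 = 4³/6 = 32/3 ≈ 10.667, a bounded constant. In this regime the triangle count is asymptotically Poisson(c³/6).

E[X] ≈ 10.280; in regime p = Θ(1/n^{1}) E[X] stays bounded (at the triangle threshold p ~ 1/n).


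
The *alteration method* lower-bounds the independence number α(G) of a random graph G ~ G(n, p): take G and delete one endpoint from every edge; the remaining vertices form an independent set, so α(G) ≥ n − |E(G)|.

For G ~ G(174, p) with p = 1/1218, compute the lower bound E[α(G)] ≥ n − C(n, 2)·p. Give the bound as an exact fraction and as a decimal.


E[|E(G)|] = C(174, 2)·p = 15051 · (1/1218) = 173/14.
E[α(G)] ≥ n − E[|E(G)|] = 174 − 173/14 = 2263/14.
Numerically: ≈ 161.6429.
(This is only a lower bound; the true E[α(G)] may be larger.)

E[α(G)] ≥ 2263/14 ≈ 161.6429.


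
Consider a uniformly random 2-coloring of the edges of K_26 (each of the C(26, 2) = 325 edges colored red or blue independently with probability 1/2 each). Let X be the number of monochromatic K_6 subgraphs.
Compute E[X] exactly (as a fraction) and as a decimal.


Let X = Σ_S X_S over the C(26, 6) = 230230 subsets S of size 6, where X_S = 1 if the K_6 on S is monochromatic.
For a fixed S, the K_6 on S has C(6, 2) = 15 edges. P[all 15 edges red] = (1/2)^15, and likewise for blue, so P[monochromatic] = 2·(1/2)^15 = 2^{1 − 15} = 1/16384.
Summing: E[X] = C(26, 6) · 2^{1 − 15} = 230230 · 1/16384 = 115115/8192.
Numerically: E[X] ≈ 14.0521.

E[X] = C(26,6)·2^(1−C(6,2)) = 115115/8192 ≈ 14.0521.


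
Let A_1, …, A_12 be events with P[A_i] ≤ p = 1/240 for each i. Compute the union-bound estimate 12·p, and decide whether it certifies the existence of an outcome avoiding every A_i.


Union bound: P[∪_{i=1}^{12} A_i] ≤ Σ_i P[A_i] ≤ 12·p = 12·(1/240) = 1/20.
Numerically: 1/20 ≈ 0.050.
Is 1/20 < 1? YES.
Since P[∪ A_i] ≤ 1/20 < 1, the complement has P[∩ A_i^c] ≥ 1 − 1/20 = 19/20 > 0, so some outcome avoids every A_i.

12·p = 1/20 ≈ 0.050; existence CERTIFIED by the union bound.


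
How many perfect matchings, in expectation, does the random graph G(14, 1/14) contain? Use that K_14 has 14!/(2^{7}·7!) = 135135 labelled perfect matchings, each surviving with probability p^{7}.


K_14 has 14!/(2^{7}·7!) = 135135 labelled perfect matchings.
For each such perfect matching H, let X_H = 1 if all 7 edges of H are present in G. Then P[X_H = 1] = p^{7} = (1/14)^{7} = 1/105413504.
By linearity of expectation: E[X] = Σ_H E[X_H] = 135135 · p^{7} = 135135 · 1/105413504 = 19305/15059072.
Numerically: E[X] ≈ 0.001282.

E[X] = 135135 · (1/14)^{7} = 19305/15059072 ≈ 0.001282.


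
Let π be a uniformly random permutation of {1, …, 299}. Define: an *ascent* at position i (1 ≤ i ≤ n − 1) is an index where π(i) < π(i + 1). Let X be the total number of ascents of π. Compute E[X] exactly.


Write X = Σ X_I over i = 1, …, 298, with X_I the indicator of one ascent.
There are 298 indicators.
For each fixed i, the pair (π(i), π(i+1)) is a uniformly random ordered pair of distinct values from {1, …, 299}; by symmetry P[π(i) < π(i+1)] = 1/2.
By linearity: E[X] = 298 · (1/2) = (299 − 1) · (1/2) = 149 ≈ 149.000.

E[X] = 149 = 149.000.


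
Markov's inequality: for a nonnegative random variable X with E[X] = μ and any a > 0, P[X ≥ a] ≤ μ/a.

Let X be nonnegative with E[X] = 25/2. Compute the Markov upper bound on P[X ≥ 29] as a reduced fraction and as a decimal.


μ = E[X] = 25/2, a = 29.
Markov: P[X ≥ 29] ≤ μ/a = (25/2)/29 = 25/58.
Numerically: ≈ 0.4310.
(Since a = 29 > μ = 12.5000, the bound 25/58 is < 1 and informative.)

P[X ≥ 29] ≤ 25/58 ≈ 0.4310.


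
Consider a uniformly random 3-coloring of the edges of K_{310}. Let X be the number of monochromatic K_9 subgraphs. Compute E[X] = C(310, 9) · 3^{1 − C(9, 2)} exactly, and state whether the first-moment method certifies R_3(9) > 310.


E[X] = C(310, 9) · 3^{1 − 36} = 64802334749614660 · 3^{−35} = 64802334749614660/50031545098999707.
As a reduced fraction: E[X] = 64802334749614660/50031545098999707 ≈ 1.295230.
Is E[X] < 1? NO.
Since E[X] ≥ 1, the first-moment bound is inconclusive at n = 310; it does NOT by itself certify R_3(9) > 310.

E[X] = 64802334749614660/50031545098999707 ≈ 1.295230; E[X] ≥ 1; first-moment method inconclusive here.


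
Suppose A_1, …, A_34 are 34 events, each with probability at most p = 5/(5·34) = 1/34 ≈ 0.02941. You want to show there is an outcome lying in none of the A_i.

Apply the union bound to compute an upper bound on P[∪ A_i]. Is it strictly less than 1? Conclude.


Union bound: P[∪_{i=1}^{34} A_i] ≤ Σ_i P[A_i] ≤ 34·p = 34·(1/34) = 1.
Numerically: 1 ≈ 1.00000.
Is 1 < 1? NO.
Since the bound 1 is ≥ 1, the union bound is uninformative here; it does NOT by itself certify existence.

34·p = 1 ≈ 1.00000; existence NOT certified by the union bound.


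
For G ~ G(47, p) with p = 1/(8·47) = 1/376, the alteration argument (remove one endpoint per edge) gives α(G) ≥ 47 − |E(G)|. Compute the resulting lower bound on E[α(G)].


E[|E(G)|] = C(47, 2)·p = 1081 · (1/376) = 23/8.
E[α(G)] ≥ n − E[|E(G)|] = 47 − 23/8 = 353/8.
Numerically: ≈ 44.1250.
(This is only a lower bound; the true E[α(G)] may be larger.)

E[α(G)] ≥ 353/8 ≈ 44.1250.


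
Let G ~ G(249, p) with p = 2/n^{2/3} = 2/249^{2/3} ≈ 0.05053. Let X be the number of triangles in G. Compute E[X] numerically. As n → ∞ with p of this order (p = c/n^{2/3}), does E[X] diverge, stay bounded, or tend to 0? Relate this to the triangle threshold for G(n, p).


Number of potential triangles: C(249, 3) = 2542124.
Each occurs with probability p³ ≈ (0.05053)³ ≈ 1.290302e-04.
By linearity: E[X] = C(249, 3)·p³ ≈ 2542124 · 1.290302e-04 ≈ 328.0107.
Since α = 2/3 < 1, p = c/n^{2/3} ≫ 1/n is above the triangle threshold p ~ 1/n. Asymptotically E[X] ~ (c³/6)·n^{3(1−α)} = (2³/6)·n^{1} → ∞; triangles are abundant w.h.p.

E[X] ≈ 328.0107; in regime p = Θ(1/n^{2/3}) E[X] diverges (above the triangle threshold p ~ 1/n).


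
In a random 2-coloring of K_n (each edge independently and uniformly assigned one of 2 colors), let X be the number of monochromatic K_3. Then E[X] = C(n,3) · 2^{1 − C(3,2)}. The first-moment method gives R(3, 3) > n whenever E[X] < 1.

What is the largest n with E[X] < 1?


We need C(n, 3) · 2^{1 − 3} < 1, i.e. C(n, 3) < 2^{3 − 1} = 4.
Check values of n near the boundary:
  n = 3: C(3, 3) = 1; 1 < 4? YES
  n = 4: C(4, 3) = 4; 4 < 4? NO
  n = 5: C(5, 3) = 10; 10 < 4? NO
  n = 6: C(6, 3) = 20; 20 < 4? NO
The largest n with C(n, 3) < 4 is n = 3 (where E[X] = 1/4 ≈ 0.250). Hence R(3, 3) > 3, i.e. R(3, 3) ≥ 4.

Largest n = 3; hence R(3, 3) > 3.


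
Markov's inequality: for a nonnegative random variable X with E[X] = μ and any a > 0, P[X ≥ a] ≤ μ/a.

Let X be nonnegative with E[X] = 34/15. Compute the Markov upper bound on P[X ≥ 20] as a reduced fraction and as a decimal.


μ = E[X] = 34/15, a = 20.
Markov: P[X ≥ 20] ≤ μ/a = (34/15)/20 = 17/150.
Numerically: ≈ 0.113.
(Since a = 20 > μ = 2.267, the bound 17/150 is < 1 and informative.)

P[X ≥ 20] ≤ 17/150 ≈ 0.113.


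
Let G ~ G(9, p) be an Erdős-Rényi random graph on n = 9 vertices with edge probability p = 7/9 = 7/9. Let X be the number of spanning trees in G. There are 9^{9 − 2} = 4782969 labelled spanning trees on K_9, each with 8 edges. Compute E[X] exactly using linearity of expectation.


K_9 has 9^{9 − 2} = 4782969 labelled spanning trees.
For each such spanning tree H, let X_H = 1 if all 8 edges of H are present in G. Then P[X_H = 1] = p^{8} = (7/9)^{8} = 5764801/43046721.
Summing the indicators: E[X] = Σ_H E[X_H] = 4782969 · p^{8} = 4782969 · 5764801/43046721 = 5764801/9.
Numerically: E[X] ≈ 6.4053e+05.

E[X] = 4782969 · (7/9)^{8} = 5764801/9 ≈ 6.4053e+05.


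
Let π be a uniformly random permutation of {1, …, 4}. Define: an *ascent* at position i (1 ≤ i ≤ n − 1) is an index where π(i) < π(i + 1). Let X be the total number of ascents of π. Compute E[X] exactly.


Write X = Σ X_I over i = 1, …, 3, with X_I the indicator of one ascent.
There are 3 indicators.
For each fixed i, the pair (π(i), π(i+1)) is a uniformly random ordered pair of distinct values from {1, …, 4}; by symmetry P[π(i) < π(i+1)] = 1/2.
By linearity: E[X] = 3 · (1/2) = (4 − 1) · (1/2) = 3/2 ≈ 1.500.

E[X] = 3/2 = 1.500.


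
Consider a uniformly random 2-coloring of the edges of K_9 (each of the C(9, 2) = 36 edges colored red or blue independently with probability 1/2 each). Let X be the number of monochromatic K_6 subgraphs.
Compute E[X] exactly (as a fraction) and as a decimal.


Let X = Σ_S X_S over the C(9, 6) = 84 subsets S of size 6, where X_S = 1 if the K_6 on S is monochromatic.
For a fixed S, the K_6 on S has C(6, 2) = 15 edges. P[all 15 edges red] = (1/2)^15, and likewise for blue, so P[monochromatic] = 2·(1/2)^15 = 2^{1 − 15} = 1/16384.
By linearity of expectation: E[X] = C(9, 6) · 2^{1 − 15} = 84 · 1/16384 = 21/4096.
Numerically: E[X] ≈ 0.005127.

E[X] = C(9,6)·2^(1−C(6,2)) = 21/4096 ≈ 0.005127.


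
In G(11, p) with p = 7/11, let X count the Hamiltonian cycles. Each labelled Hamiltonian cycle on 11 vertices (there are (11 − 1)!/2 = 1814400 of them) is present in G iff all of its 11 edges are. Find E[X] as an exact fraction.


K_11 has (11 − 1)!/2 = 1814400 labelled Hamiltonian cycles.
For each such Hamiltonian cycle H, let X_H = 1 if all 11 edges of H are present in G. Then P[X_H = 1] = p^{11} = (7/11)^{11} = 1977326743/285311670611.
By linearity of expectation: E[X] = Σ_H E[X_H] = 1814400 · p^{11} = 1814400 · 1977326743/285311670611 = 3587661642499200/285311670611.
Numerically: E[X] ≈ 12575.

E[X] = 1814400 · (7/11)^{11} = 3587661642499200/285311670611 ≈ 12575.


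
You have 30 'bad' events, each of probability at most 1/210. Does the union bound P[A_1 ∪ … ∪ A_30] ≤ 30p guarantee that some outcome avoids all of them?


Union bound: P[∪_{i=1}^{30} A_i] ≤ Σ_i P[A_i] ≤ 30·p = 30·(1/210) = 1/7.
Numerically: 1/7 ≈ 0.14286.
Is 1/7 < 1? YES.
Since P[∪ A_i] ≤ 1/7 < 1, the complement has P[∩ A_i^c] ≥ 1 − 1/7 = 6/7 > 0, so some outcome avoids every A_i.

30·p = 1/7 ≈ 0.14286; existence CERTIFIED by the union bound.


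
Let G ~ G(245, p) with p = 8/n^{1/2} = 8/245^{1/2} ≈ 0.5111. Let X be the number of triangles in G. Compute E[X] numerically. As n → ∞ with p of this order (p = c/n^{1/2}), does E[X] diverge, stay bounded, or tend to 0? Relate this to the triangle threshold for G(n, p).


Number of potential triangles: C(245, 3) = 2421090.
Each occurs with probability p³ ≈ (0.5111)³ ≈ 1.3351216e-01.
By linearity: E[X] = C(245, 3)·p³ ≈ 2421090 · 1.3351216e-01 ≈ 323244.96462.
Since α = 1/2 < 1, p = c/n^{1/2} ≫ 1/n is above the triangle threshold p ~ 1/n. Asymptotically E[X] ~ (c³/6)·n^{3(1−α)} = (8³/6)·n^{1.5} → ∞; triangles are abundant w.h.p.

E[X] ≈ 323244.96462; in regime p = Θ(1/n^{1/2}) E[X] diverges (above the triangle threshold p ~ 1/n).


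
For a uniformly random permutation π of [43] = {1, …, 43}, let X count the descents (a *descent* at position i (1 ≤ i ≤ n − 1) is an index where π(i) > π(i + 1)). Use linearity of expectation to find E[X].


Write X = Σ X_I over i = 1, …, 42, with X_I the indicator of one descent.
There are 42 indicators.
For each fixed i, the pair (π(i), π(i+1)) is a uniformly random ordered pair of distinct values from {1, …, 43}; by symmetry P[π(i) > π(i+1)] = 1/2.
By linearity: E[X] = 42 · (1/2) = (43 − 1) · (1/2) = 21 ≈ 21.00000.

E[X] = 21 = 21.00000.


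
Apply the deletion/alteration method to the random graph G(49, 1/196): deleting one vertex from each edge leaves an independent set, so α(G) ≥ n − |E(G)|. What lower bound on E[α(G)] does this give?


E[|E(G)|] = C(49, 2)·p = 1176 · (1/196) = 6.
E[α(G)] ≥ n − E[|E(G)|] = 49 − 6 = 43.
Numerically: ≈ 43.00000.
(This is only a lower bound; the true E[α(G)] may be larger.)

E[α(G)] ≥ 43 ≈ 43.00000.


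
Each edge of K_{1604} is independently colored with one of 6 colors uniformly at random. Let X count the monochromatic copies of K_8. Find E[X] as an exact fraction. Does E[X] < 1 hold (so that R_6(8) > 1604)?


E[X] = C(1604, 8) · 6^{1 − 28} = 1067877273673000226280 · 6^{−27} = 1067877273673000226280/1023490369077469249536.
As a reduced fraction: E[X] = 44494886403041676095/42645432044894552064 ≈ 1.0434.
Is E[X] < 1? NO.
Since E[X] ≥ 1, the first-moment bound is inconclusive at n = 1604; it does NOT by itself certify R_6(8) > 1604.

E[X] = 44494886403041676095/42645432044894552064 ≈ 1.0434; E[X] ≥ 1; first-moment method inconclusive here.


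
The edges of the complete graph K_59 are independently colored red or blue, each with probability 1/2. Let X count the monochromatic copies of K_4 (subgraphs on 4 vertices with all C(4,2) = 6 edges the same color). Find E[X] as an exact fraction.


Let X = Σ_S X_S over the C(59, 4) = 455126 subsets S of size 4, where X_S = 1 if the K_4 on S is monochromatic.
For a fixed S, the K_4 on S has C(4, 2) = 6 edges. P[all 6 edges red] = (1/2)^6, and likewise for blue, so P[monochromatic] = 2·(1/2)^6 = 2^{1 − 6} = 1/32.
Summing: E[X] = C(59, 4) · 2^{1 − 6} = 455126 · 1/32 = 227563/16.
Numerically: E[X] ≈ 14222.688.

E[X] = C(59,4)·2^(1−C(4,2)) = 227563/16 ≈ 14222.688.


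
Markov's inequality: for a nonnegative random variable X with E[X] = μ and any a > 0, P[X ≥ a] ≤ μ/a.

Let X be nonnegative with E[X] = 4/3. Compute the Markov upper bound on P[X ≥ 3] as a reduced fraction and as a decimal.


μ = E[X] = 4/3, a = 3.
Markov: P[X ≥ 3] ≤ μ/a = (4/3)/3 = 4/9.
Numerically: ≈ 0.4444.
(Since a = 3 > μ = 1.3333, the bound 4/9 is < 1 and informative.)

P[X ≥ 3] ≤ 4/9 ≈ 0.4444.


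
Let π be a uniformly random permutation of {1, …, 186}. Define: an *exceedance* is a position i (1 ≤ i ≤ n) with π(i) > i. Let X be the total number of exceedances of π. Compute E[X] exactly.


Write X = Σ_{i=1}^{186} X_i, where X_i = 1_{π(i) > i}.
For each fixed i, π(i) is uniform over {1, …, 186} (marginal of a uniform permutation), so P[π(i) > i] = (n − i)/n. Summing: Σ_{i=1}^{186} (n − i)/n = (0 + 1 + … + 185)/186 = 186(186 − 1)/(2·186) = (186 − 1)/2.
Hence E[X] = Σ_{i=1}^{186} (186 − i)/186 = 185/2 ≈ 92.50000.

E[X] = 185/2 = 92.50000.


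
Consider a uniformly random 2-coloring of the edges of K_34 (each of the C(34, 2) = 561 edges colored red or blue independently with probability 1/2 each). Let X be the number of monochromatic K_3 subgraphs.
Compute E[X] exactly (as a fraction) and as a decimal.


Let X = Σ_S X_S over the C(34, 3) = 5984 subsets S of size 3, where X_S = 1 if the K_3 on S is monochromatic.
For a fixed S, the K_3 on S has C(3, 2) = 3 edges. P[all 3 edges red] = (1/2)^3, and likewise for blue, so P[monochromatic] = 2·(1/2)^3 = 2^{1 − 3} = 1/4.
Summing: E[X] = C(34, 3) · 2^{1 − 3} = 5984 · 1/4 = 1496.
Numerically: E[X] ≈ 1496.0000.

E[X] = C(34,3)·2^(1−C(3,2)) = 1496 ≈ 1496.0000.


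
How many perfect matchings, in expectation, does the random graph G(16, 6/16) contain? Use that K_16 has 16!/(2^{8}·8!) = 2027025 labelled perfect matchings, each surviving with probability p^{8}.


K_16 has 16!/(2^{8}·8!) = 2027025 labelled perfect matchings.
For each such perfect matching H, let X_H = 1 if all 8 edges of H are present in G. Then P[X_H = 1] = p^{8} = (3/8)^{8} = 6561/16777216.
By linearity of expectation: E[X] = Σ_H E[X_H] = 2027025 · p^{8} = 2027025 · 6561/16777216 = 13299311025/16777216.
Numerically: E[X] ≈ 793.

E[X] = 2027025 · (3/8)^{8} = 13299311025/16777216 ≈ 793.


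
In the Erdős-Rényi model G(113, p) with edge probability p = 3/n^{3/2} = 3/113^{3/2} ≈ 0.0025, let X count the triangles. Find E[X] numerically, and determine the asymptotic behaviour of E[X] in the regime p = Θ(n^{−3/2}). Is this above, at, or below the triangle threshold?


Number of potential triangles: C(113, 3) = 234136.
Each occurs with probability p³ ≈ (0.0025)³ ≈ 1.55780e-08.
By linearity: E[X] = C(113, 3)·p³ ≈ 234136 · 1.55780e-08 ≈ 0.004.
Since α = 3/2 > 1, p = c/n^{3/2} = o(1/n) is below the triangle threshold p ~ 1/n. Asymptotically E[X] ~ (c³/6)·n^{3(1−α)} = (3³/6)·n^{-1.5} → 0, so by Markov's inequality G has no triangles w.h.p.

E[X] ≈ 0.004; in regime p = Θ(1/n^{3/2}) E[X] tends to 0 (below the triangle threshold p ~ 1/n).


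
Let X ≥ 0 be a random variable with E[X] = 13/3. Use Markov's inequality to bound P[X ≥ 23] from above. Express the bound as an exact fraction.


μ = E[X] = 13/3, a = 23.
Markov: P[X ≥ 23] ≤ μ/a = (13/3)/23 = 13/69.
Numerically: ≈ 0.188406.
(Since a = 23 > μ = 4.333333, the bound 13/69 is < 1 and informative.)

P[X ≥ 23] ≤ 13/69 ≈ 0.188406.


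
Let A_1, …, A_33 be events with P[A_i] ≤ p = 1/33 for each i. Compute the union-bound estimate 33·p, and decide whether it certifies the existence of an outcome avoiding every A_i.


Union bound: P[∪_{i=1}^{33} A_i] ≤ Σ_i P[A_i] ≤ 33·p = 33·(1/33) = 1.
Numerically: 1 ≈ 1.0000000.
Is 1 < 1? NO.
Since the bound 1 is ≥ 1, the union bound is uninformative here; it does NOT by itself certify existence.

33·p = 1 ≈ 1.0000000; existence NOT certified by the union bound.


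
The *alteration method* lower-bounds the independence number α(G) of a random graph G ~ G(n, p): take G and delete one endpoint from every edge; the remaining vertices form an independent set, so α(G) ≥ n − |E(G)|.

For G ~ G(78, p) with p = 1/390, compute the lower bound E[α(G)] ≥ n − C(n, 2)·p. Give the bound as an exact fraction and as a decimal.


E[|E(G)|] = C(78, 2)·p = 3003 · (1/390) = 77/10.
E[α(G)] ≥ n − E[|E(G)|] = 78 − 77/10 = 703/10.
Numerically: ≈ 70.3000.
(This is only a lower bound; the true E[α(G)] may be larger.)

E[α(G)] ≥ 703/10 ≈ 70.3000.


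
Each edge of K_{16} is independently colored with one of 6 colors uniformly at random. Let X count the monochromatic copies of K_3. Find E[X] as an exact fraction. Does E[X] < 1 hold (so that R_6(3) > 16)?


E[X] = C(16, 3) · 6^{1 − 3} = 560 · 6^{−2} = 560/36.
As a reduced fraction: E[X] = 140/9 ≈ 15.556.
Is E[X] < 1? NO.
Since E[X] ≥ 1, the first-moment bound is inconclusive at n = 16; it does NOT by itself certify R_6(3) > 16.

E[X] = 140/9 ≈ 15.556; E[X] ≥ 1; first-moment method inconclusive here.


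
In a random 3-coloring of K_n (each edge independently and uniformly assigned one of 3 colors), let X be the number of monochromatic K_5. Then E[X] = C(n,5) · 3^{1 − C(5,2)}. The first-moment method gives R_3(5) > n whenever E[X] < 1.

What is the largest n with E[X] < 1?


We need C(n, 5) · 3^{1 − 10} < 1, i.e. C(n, 5) < 3^{10 − 1} = 19683.
Check values of n near the boundary:
  n = 14: C(14, 5) = 2002; 2002 < 19683? YES
  n = 15: C(15, 5) = 3003; 3003 < 19683? YES
  n = 16: C(16, 5) = 4368; 4368 < 19683? YES
  n = 17: C(17, 5) = 6188; 6188 < 19683? YES
  n = 18: C(18, 5) = 8568; 8568 < 19683? YES
  n = 19: C(19, 5) = 11628; 11628 < 19683? YES
  n = 20: C(20, 5) = 15504; 15504 < 19683? YES
  n = 21: C(21, 5) = 20349; 20349 < 19683? NO
  n = 22: C(22, 5) = 26334; 26334 < 19683? NO
  n = 23: C(23, 5) = 33649; 33649 < 19683? NO
The largest n with C(n, 5) < 19683 is n = 20 (where E[X] = 5168/6561 ≈ 0.78768). Hence R_3(5) > 20, i.e. R_3(5) ≥ 21.

Largest n = 20; hence R_3(5) > 20.


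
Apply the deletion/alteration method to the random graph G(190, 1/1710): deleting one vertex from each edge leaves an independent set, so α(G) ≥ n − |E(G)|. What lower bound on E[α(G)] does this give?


E[|E(G)|] = C(190, 2)·p = 17955 · (1/1710) = 21/2.
E[α(G)] ≥ n − E[|E(G)|] = 190 − 21/2 = 359/2.
Numerically: ≈ 179.500000.
(This is only a lower bound; the true E[α(G)] may be larger.)

E[α(G)] ≥ 359/2 ≈ 179.500000.


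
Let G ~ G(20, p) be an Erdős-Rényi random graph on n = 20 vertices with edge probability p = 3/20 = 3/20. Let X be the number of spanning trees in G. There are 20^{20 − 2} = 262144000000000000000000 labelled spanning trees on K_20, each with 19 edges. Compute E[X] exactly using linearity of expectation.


K_20 has 20^{20 − 2} = 262144000000000000000000 labelled spanning trees.
For each such spanning tree H, let X_H = 1 if all 19 edges of H are present in G. Then P[X_H = 1] = p^{19} = (3/20)^{19} = 1162261467/5242880000000000000000000.
Summing the indicators: E[X] = Σ_H E[X_H] = 262144000000000000000000 · p^{19} = 262144000000000000000000 · 1162261467/5242880000000000000000000 = 1162261467/20.
Numerically: E[X] ≈ 5.8113e+07.

E[X] = 262144000000000000000000 · (3/20)^{19} = 1162261467/20 ≈ 5.8113e+07.


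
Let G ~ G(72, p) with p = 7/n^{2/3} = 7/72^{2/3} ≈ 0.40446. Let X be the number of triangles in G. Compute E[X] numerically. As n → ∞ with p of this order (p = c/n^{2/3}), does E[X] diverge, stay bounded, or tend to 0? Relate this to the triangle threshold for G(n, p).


Number of potential triangles: C(72, 3) = 59640.
Each occurs with probability p³ ≈ (0.40446)³ ≈ 6.6165123e-02.
By linearity: E[X] = C(72, 3)·p³ ≈ 59640 · 6.6165123e-02 ≈ 3946.08796.
Since α = 2/3 < 1, p = c/n^{2/3} ≫ 1/n is above the triangle threshold p ~ 1/n. Asymptotically E[X] ~ (c³/6)·n^{3(1−α)} = (7³/6)·n^{1} → ∞; triangles are abundant w.h.p.

E[X] ≈ 3946.08796; in regime p = Θ(1/n^{2/3}) E[X] diverges (above the triangle threshold p ~ 1/n).


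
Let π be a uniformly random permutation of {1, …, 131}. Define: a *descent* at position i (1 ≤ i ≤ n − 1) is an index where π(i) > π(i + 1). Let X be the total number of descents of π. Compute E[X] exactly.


Write X = Σ X_I over i = 1, …, 130, with X_I the indicator of one descent.
There are 130 indicators.
For each fixed i, the pair (π(i), π(i+1)) is a uniformly random ordered pair of distinct values from {1, …, 131}; by symmetry P[π(i) > π(i+1)] = 1/2.
By linearity: E[X] = 130 · (1/2) = (131 − 1) · (1/2) = 65 ≈ 65.0000.

E[X] = 65 = 65.0000.


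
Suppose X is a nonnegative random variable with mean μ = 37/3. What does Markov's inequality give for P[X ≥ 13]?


μ = E[X] = 37/3, a = 13.
Markov: P[X ≥ 13] ≤ μ/a = (37/3)/13 = 37/39.
Numerically: ≈ 0.94872.
(Since a = 13 > μ = 12.33333, the bound 37/39 is < 1 and informative.)

P[X ≥ 13] ≤ 37/39 ≈ 0.94872.


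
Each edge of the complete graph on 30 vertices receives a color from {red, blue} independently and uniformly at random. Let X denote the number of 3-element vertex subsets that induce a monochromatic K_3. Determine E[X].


Let X = Σ_S X_S over the C(30, 3) = 4060 subsets S of size 3, where X_S = 1 if the K_3 on S is monochromatic.
For a fixed S, the K_3 on S has C(3, 2) = 3 edges. P[all 3 edges red] = (1/2)^3, and likewise for blue, so P[monochromatic] = 2·(1/2)^3 = 2^{1 − 3} = 1/4.
By linearity of expectation: E[X] = C(30, 3) · 2^{1 − 3} = 4060 · 1/4 = 1015.
Numerically: E[X] ≈ 1015.000000.

E[X] = C(30,3)·2^(1−C(3,2)) = 1015 ≈ 1015.000000.


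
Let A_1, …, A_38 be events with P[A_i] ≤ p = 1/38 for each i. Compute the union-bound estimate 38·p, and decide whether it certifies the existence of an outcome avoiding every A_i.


Union bound: P[∪_{i=1}^{38} A_i] ≤ Σ_i P[A_i] ≤ 38·p = 38·(1/38) = 1.
Numerically: 1 ≈ 1.0000.
Is 1 < 1? NO.
Since the bound 1 is ≥ 1, the union bound is uninformative here; it does NOT by itself certify existence.

38·p = 1 ≈ 1.0000; existence NOT certified by the union bound.


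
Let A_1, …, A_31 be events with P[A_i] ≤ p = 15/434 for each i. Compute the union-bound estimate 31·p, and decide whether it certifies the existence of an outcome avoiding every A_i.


Union bound: P[∪_{i=1}^{31} A_i] ≤ Σ_i P[A_i] ≤ 31·p = 31·(15/434) = 15/14.
Numerically: 15/14 ≈ 1.0714286.
Is 15/14 < 1? NO.
Since the bound 15/14 is ≥ 1, the union bound is uninformative here; it does NOT by itself certify existence.

31·p = 15/14 ≈ 1.0714286; existence NOT certified by the union bound.


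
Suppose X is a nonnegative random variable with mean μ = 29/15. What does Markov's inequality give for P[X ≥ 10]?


μ = E[X] = 29/15, a = 10.
Markov: P[X ≥ 10] ≤ μ/a = (29/15)/10 = 29/150.
Numerically: ≈ 0.193.
(Since a = 10 > μ = 1.933, the bound 29/150 is < 1 and informative.)

P[X ≥ 10] ≤ 29/150 ≈ 0.193.


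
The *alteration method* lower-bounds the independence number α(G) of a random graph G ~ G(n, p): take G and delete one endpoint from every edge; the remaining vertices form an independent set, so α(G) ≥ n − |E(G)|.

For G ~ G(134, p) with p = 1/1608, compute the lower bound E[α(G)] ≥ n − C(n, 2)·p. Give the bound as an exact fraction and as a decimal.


E[|E(G)|] = C(134, 2)·p = 8911 · (1/1608) = 133/24.
E[α(G)] ≥ n − E[|E(G)|] = 134 − 133/24 = 3083/24.
Numerically: ≈ 128.458333.
(This is only a lower bound; the true E[α(G)] may be larger.)

E[α(G)] ≥ 3083/24 ≈ 128.458333.


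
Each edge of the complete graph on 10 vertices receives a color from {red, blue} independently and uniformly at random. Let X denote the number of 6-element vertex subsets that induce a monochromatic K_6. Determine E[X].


Let X = Σ_S X_S over the C(10, 6) = 210 subsets S of size 6, where X_S = 1 if the K_6 on S is monochromatic.
For a fixed S, the K_6 on S has C(6, 2) = 15 edges. P[all 15 edges red] = (1/2)^15, and likewise for blue, so P[monochromatic] = 2·(1/2)^15 = 2^{1 − 15} = 1/16384.
By linearity: E[X] = C(10, 6) · 2^{1 − 15} = 210 · 1/16384 = 105/8192.
Numerically: E[X] ≈ 0.0128.

E[X] = C(10,6)·2^(1−C(6,2)) = 105/8192 ≈ 0.0128.


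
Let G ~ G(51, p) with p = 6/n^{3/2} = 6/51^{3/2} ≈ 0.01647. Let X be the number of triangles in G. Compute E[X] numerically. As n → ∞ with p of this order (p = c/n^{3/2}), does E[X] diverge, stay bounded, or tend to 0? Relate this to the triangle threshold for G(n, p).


Number of potential triangles: C(51, 3) = 20825.
Each occurs with probability p³ ≈ (0.01647)³ ≈ 4.470828e-06.
By linearity: E[X] = C(51, 3)·p³ ≈ 20825 · 4.470828e-06 ≈ 0.0931.
Since α = 3/2 > 1, p = c/n^{3/2} = o(1/n) is below the triangle threshold p ~ 1/n. Asymptotically E[X] ~ (c³/6)·n^{3(1−α)} = (6³/6)·n^{-1.5} → 0, so by Markov's inequality G has no triangles w.h.p.

E[X] ≈ 0.0931; in regime p = Θ(1/n^{3/2}) E[X] tends to 0 (below the triangle threshold p ~ 1/n).


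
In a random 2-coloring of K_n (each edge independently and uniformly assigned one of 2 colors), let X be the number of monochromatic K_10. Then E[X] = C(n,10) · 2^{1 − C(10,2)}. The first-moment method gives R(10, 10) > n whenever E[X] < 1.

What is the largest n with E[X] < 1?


We need C(n, 10) · 2^{1 − 45} < 1, i.e. C(n, 10) < 2^{45 − 1} = 17592186044416.
Check values of n near the boundary:
  n = 95: C(95, 10) = 10104934117421; 10104934117421 < 17592186044416? YES
  n = 96: C(96, 10) = 11279926456656; 11279926456656 < 17592186044416? YES
  n = 97: C(97, 10) = 12576469727536; 12576469727536 < 17592186044416? YES
  n = 98: C(98, 10) = 14005614014756; 14005614014756 < 17592186044416? YES
  n = 99: C(99, 10) = 15579278510796; 15579278510796 < 17592186044416? YES
  n = 100: C(100, 10) = 17310309456440; 17310309456440 < 17592186044416? YES
  n = 101: C(101, 10) = 19212541264840; 19212541264840 < 17592186044416? NO
  n = 102: C(102, 10) = 21300860967540; 21300860967540 < 17592186044416? NO
The largest n with C(n, 10) < 17592186044416 is n = 100 (where E[X] = 2163788682055/2199023255552 ≈ 0.9840). Hence R(10, 10) > 100, i.e. R(10, 10) ≥ 101.

Largest n = 100; hence R(10, 10) > 100.


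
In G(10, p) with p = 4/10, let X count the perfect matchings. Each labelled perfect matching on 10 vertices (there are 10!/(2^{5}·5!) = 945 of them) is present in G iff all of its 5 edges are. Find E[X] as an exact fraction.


K_10 has 10!/(2^{5}·5!) = 945 labelled perfect matchings.
For each such perfect matching H, let X_H = 1 if all 5 edges of H are present in G. Then P[X_H = 1] = p^{5} = (2/5)^{5} = 32/3125.
By linearity of expectation: E[X] = Σ_H E[X_H] = 945 · p^{5} = 945 · 32/3125 = 6048/625.
Numerically: E[X] ≈ 9.6768.

E[X] = 945 · (2/5)^{5} = 6048/625 ≈ 9.6768.


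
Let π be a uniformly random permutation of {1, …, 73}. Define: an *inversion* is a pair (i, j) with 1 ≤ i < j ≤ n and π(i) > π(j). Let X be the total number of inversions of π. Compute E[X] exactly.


Write X = Σ X_I over the C(73, 2) = 2628 pairs i < j, with X_I the indicator of one inversion.
There are 2628 indicators.
For each fixed pair i < j, the values π(i) and π(j) are two distinct elements of {1, …, 73} in uniformly random order; by symmetry P[π(i) > π(j)] = 1/2.
By linearity: E[X] = 2628 · (1/2) = C(73, 2) · (1/2) = 2628/2 = 1314 ≈ 1314.00000.

E[X] = 1314 = 1314.00000.


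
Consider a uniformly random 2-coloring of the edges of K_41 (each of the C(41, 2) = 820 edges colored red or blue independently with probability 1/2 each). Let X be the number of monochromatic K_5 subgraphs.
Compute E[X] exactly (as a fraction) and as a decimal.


Let X = Σ_S X_S over the C(41, 5) = 749398 subsets S of size 5, where X_S = 1 if the K_5 on S is monochromatic.
For a fixed S, the K_5 on S has C(5, 2) = 10 edges. P[all 10 edges red] = (1/2)^10, and likewise for blue, so P[monochromatic] = 2·(1/2)^10 = 2^{1 − 10} = 1/512.
Summing: E[X] = C(41, 5) · 2^{1 − 10} = 749398 · 1/512 = 374699/256.
Numerically: E[X] ≈ 1463.668.

E[X] = C(41,5)·2^(1−C(5,2)) = 374699/256 ≈ 1463.668.


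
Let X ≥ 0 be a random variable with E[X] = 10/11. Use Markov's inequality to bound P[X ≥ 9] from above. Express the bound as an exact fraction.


μ = E[X] = 10/11, a = 9.
Markov: P[X ≥ 9] ≤ μ/a = (10/11)/9 = 10/99.
Numerically: ≈ 0.1010.
(Since a = 9 > μ = 0.9091, the bound 10/99 is < 1 and informative.)

P[X ≥ 9] ≤ 10/99 ≈ 0.1010.


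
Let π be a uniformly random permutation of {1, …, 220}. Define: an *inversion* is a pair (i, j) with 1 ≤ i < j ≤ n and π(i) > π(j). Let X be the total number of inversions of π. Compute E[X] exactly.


Write X = Σ X_I over the C(220, 2) = 24090 pairs i < j, with X_I the indicator of one inversion.
There are 24090 indicators.
For each fixed pair i < j, the values π(i) and π(j) are two distinct elements of {1, …, 220} in uniformly random order; by symmetry P[π(i) > π(j)] = 1/2.
By linearity: E[X] = 24090 · (1/2) = C(220, 2) · (1/2) = 24090/2 = 12045 ≈ 12045.000.

E[X] = 12045 = 12045.000.


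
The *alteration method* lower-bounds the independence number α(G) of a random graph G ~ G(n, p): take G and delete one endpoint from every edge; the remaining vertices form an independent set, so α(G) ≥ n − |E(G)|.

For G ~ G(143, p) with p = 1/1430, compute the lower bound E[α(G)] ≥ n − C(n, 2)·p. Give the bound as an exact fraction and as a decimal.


E[|E(G)|] = C(143, 2)·p = 10153 · (1/1430) = 71/10.
E[α(G)] ≥ n − E[|E(G)|] = 143 − 71/10 = 1359/10.
Numerically: ≈ 135.90000.
(This is only a lower bound; the true E[α(G)] may be larger.)

E[α(G)] ≥ 1359/10 ≈ 135.90000.
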